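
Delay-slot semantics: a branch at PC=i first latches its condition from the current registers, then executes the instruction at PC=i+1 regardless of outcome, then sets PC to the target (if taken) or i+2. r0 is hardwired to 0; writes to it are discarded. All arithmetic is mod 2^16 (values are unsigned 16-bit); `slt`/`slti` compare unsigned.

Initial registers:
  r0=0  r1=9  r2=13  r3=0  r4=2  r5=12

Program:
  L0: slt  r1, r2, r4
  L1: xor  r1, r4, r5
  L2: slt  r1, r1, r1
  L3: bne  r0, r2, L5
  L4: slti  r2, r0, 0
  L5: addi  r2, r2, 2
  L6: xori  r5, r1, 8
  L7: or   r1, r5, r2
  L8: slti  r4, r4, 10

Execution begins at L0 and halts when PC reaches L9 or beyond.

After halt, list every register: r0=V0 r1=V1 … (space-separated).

r0=0 r1=10 r2=2 r3=0 r4=1 r5=8

  step pc=0: slt  r1, r2, r4  regs=(0,0,13,0,2,12)
  step pc=1: xor  r1, r4, r5  regs=(0,14,13,0,2,12)
  step pc=2: slt  r1, r1, r1  regs=(0,0,13,0,2,12)
  step pc=3: bne  r0, r2, L5  cond=T  regs=(0,0,13,0,2,12)
  step pc=4: slti  r2, r0, 0  regs=(0,0,0,0,2,12)
  step pc=5: addi  r2, r2, 2  regs=(0,0,2,0,2,12)
  step pc=6: xori  r5, r1, 8  regs=(0,0,2,0,2,8)
  step pc=7: or   r1, r5, r2  regs=(0,10,2,0,2,8)
  step pc=8: slti  r4, r4, 10  regs=(0,10,2,0,1,8)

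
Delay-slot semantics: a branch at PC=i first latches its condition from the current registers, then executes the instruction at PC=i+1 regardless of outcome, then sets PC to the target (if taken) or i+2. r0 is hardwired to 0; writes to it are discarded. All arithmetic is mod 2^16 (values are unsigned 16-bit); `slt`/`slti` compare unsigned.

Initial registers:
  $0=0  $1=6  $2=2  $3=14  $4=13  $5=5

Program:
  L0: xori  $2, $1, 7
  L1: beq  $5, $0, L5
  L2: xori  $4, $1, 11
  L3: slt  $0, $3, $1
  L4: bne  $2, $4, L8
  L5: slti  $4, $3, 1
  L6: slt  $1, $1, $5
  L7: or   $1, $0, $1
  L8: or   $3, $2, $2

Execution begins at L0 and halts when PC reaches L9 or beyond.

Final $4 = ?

[0] xori  $2, $1, 7  →  {$0:0, $1:6, $2:1, $3:14, $4:13, $5:5}
[1] beq  $5, $0, L5  →  {$0:0, $1:6, $2:1, $3:14, $4:13, $5:5}  ⟨branch fallthrough⟩
[2] xori  $4, $1, 11  →  {$0:0, $1:6, $2:1, $3:14, $4:13, $5:5}
[3] slt  $0, $3, $1  →  {$0:0, $1:6, $2:1, $3:14, $4:13, $5:5}
[4] bne  $2, $4, L8  →  {$0:0, $1:6, $2:1, $3:14, $4:13, $5:5}  ⟨branch taken⟩
[5] slti  $4, $3, 1  →  {$0:0, $1:6, $2:1, $3:14, $4:0, $5:5}
[8] or   $3, $2, $2  →  {$0:0, $1:6, $2:1, $3:1, $4:0, $5:5}

0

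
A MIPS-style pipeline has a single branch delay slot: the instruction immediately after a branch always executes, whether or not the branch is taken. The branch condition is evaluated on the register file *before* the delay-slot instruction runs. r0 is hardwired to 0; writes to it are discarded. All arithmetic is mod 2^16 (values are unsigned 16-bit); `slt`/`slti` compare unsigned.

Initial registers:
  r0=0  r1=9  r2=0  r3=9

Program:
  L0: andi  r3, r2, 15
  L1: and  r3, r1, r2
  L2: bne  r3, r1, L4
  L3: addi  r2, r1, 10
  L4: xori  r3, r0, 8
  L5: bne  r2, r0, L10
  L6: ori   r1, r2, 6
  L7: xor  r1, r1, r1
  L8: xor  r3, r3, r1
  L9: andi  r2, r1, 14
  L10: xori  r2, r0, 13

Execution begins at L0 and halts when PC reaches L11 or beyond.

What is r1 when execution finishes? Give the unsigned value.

PC=0  andi  r3, r2, 15       | r0=0 r1=9 r2=0 r3=0
PC=1  and  r3, r1, r2        | r0=0 r1=9 r2=0 r3=0
PC=2  bne  r3, r1, L4        | r0=0 r1=9 r2=0 r3=0  [TAKEN]
PC=3  addi  r2, r1, 10       | r0=0 r1=9 r2=19 r3=0
PC=4  xori  r3, r0, 8        | r0=0 r1=9 r2=19 r3=8
PC=5  bne  r2, r0, L10       | r0=0 r1=9 r2=19 r3=8  [TAKEN]
PC=6  ori   r1, r2, 6        | r0=0 r1=23 r2=19 r3=8
PC=10 xori  r2, r0, 13       | r0=0 r1=23 r2=13 r3=8

23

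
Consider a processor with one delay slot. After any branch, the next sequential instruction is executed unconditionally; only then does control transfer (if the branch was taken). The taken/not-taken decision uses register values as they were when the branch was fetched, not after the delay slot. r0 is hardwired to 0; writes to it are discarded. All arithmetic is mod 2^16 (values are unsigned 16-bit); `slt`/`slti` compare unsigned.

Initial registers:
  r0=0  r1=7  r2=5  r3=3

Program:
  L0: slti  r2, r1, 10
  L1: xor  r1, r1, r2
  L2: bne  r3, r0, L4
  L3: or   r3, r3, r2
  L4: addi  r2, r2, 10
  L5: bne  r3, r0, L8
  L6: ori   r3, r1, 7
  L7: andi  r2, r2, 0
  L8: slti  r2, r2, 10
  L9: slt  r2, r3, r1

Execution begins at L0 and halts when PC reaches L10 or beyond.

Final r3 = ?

[0] slti  r2, r1, 10  →  {r0:0, r1:7, r2:1, r3:3}
[1] xor  r1, r1, r2  →  {r0:0, r1:6, r2:1, r3:3}
[2] bne  r3, r0, L4  →  {r0:0, r1:6, r2:1, r3:3}  ⟨branch taken⟩
[3] or   r3, r3, r2  →  {r0:0, r1:6, r2:1, r3:3}
[4] addi  r2, r2, 10  →  {r0:0, r1:6, r2:11, r3:3}
[5] bne  r3, r0, L8  →  {r0:0, r1:6, r2:11, r3:3}  ⟨branch taken⟩
[6] ori   r3, r1, 7  →  {r0:0, r1:6, r2:11, r3:7}
[8] slti  r2, r2, 10  →  {r0:0, r1:6, r2:0, r3:7}
[9] slt  r2, r3, r1  →  {r0:0, r1:6, r2:0, r3:7}

7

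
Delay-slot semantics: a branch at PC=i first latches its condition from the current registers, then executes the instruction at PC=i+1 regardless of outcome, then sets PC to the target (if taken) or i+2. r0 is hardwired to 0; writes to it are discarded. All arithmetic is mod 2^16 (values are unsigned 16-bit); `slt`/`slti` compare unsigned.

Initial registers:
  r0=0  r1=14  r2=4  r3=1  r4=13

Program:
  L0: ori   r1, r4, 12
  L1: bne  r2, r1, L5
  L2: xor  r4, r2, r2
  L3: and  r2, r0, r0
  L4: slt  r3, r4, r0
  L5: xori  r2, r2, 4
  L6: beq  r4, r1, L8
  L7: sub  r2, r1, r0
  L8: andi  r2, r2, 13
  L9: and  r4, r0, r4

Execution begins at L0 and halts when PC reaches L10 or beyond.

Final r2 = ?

13

[0] ori   r1, r4, 12  →  {r0:0, r1:13, r2:4, r3:1, r4:13}
[1] bne  r2, r1, L5  →  {r0:0, r1:13, r2:4, r3:1, r4:13}  ⟨branch taken⟩
[2] xor  r4, r2, r2  →  {r0:0, r1:13, r2:4, r3:1, r4:0}
[5] xori  r2, r2, 4  →  {r0:0, r1:13, r2:0, r3:1, r4:0}
[6] beq  r4, r1, L8  →  {r0:0, r1:13, r2:0, r3:1, r4:0}  ⟨branch fallthrough⟩
[7] sub  r2, r1, r0  →  {r0:0, r1:13, r2:13, r3:1, r4:0}
[8] andi  r2, r2, 13  →  {r0:0, r1:13, r2:13, r3:1, r4:0}
[9] and  r4, r0, r4  →  {r0:0, r1:13, r2:13, r3:1, r4:0}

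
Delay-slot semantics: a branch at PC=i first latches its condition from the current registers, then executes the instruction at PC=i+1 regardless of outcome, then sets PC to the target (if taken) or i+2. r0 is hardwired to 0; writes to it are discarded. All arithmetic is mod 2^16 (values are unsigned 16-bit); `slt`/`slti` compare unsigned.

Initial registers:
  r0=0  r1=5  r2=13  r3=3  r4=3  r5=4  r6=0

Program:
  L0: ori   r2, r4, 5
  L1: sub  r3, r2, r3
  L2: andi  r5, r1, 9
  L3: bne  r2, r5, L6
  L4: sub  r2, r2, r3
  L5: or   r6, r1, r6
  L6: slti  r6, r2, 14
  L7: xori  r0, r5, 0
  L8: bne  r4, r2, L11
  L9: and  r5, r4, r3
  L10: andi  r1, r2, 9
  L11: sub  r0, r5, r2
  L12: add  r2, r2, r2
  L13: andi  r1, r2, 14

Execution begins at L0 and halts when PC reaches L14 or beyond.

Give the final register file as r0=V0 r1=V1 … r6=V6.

r0=0 r1=6 r2=6 r3=4 r4=3 r5=0 r6=1

#0 ori   r2, r4, 5 ; 0/5/7/3/3/4/0
#1 sub  r3, r2, r3 ; 0/5/7/4/3/4/0
#2 andi  r5, r1, 9 ; 0/5/7/4/3/1/0
#3 bne  r2, r5, L6 ; 0/5/7/4/3/1/0 ; →target
#4 sub  r2, r2, r3 ; 0/5/3/4/3/1/0
#6 slti  r6, r2, 14 ; 0/5/3/4/3/1/1
#7 xori  r0, r5, 0 ; 0/5/3/4/3/1/1
#8 bne  r4, r2, L11 ; 0/5/3/4/3/1/1 ; →fallthru
#9 and  r5, r4, r3 ; 0/5/3/4/3/0/1
#10 andi  r1, r2, 9 ; 0/1/3/4/3/0/1
#11 sub  r0, r5, r2 ; 0/1/3/4/3/0/1
#12 add  r2, r2, r2 ; 0/1/6/4/3/0/1
#13 andi  r1, r2, 14 ; 0/6/6/4/3/0/1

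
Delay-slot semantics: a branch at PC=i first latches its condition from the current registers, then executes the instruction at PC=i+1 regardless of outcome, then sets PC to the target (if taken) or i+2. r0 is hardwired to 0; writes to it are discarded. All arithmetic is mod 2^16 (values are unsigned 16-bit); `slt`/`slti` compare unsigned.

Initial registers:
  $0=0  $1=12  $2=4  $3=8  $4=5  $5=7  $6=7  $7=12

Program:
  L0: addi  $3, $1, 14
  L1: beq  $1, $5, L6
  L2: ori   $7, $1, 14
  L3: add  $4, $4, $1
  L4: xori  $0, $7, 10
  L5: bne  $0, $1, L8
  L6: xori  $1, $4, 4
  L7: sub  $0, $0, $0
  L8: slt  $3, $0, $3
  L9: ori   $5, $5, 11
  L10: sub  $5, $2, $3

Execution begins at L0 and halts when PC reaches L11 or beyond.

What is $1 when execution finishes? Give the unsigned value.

#0 addi  $3, $1, 14 ; 0/12/4/26/5/7/7/12
#1 beq  $1, $5, L6 ; 0/12/4/26/5/7/7/12 ; →fallthru
#2 ori   $7, $1, 14 ; 0/12/4/26/5/7/7/14
#3 add  $4, $4, $1 ; 0/12/4/26/17/7/7/14
#4 xori  $0, $7, 10 ; 0/12/4/26/17/7/7/14
#5 bne  $0, $1, L8 ; 0/12/4/26/17/7/7/14 ; →target
#6 xori  $1, $4, 4 ; 0/21/4/26/17/7/7/14
#8 slt  $3, $0, $3 ; 0/21/4/1/17/7/7/14
#9 ori   $5, $5, 11 ; 0/21/4/1/17/15/7/14
#10 sub  $5, $2, $3 ; 0/21/4/1/17/3/7/14

21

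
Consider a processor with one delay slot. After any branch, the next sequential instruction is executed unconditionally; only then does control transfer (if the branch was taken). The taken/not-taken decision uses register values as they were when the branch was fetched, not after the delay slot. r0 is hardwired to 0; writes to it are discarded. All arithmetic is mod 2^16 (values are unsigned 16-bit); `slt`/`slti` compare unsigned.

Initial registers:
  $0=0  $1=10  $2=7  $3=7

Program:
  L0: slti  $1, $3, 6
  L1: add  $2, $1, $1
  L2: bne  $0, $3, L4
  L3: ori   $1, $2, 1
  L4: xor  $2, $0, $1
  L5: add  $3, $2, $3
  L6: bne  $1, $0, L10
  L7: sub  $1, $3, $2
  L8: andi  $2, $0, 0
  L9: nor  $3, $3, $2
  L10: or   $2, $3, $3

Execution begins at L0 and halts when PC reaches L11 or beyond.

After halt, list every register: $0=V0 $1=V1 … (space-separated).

$0=0 $1=7 $2=8 $3=8

  step pc=0: slti  $1, $3, 6  regs=(0,0,7,7)
  step pc=1: add  $2, $1, $1  regs=(0,0,0,7)
  step pc=2: bne  $0, $3, L4  cond=T  regs=(0,0,0,7)
  step pc=3: ori   $1, $2, 1  regs=(0,1,0,7)
  step pc=4: xor  $2, $0, $1  regs=(0,1,1,7)
  step pc=5: add  $3, $2, $3  regs=(0,1,1,8)
  step pc=6: bne  $1, $0, L10  cond=T  regs=(0,1,1,8)
  step pc=7: sub  $1, $3, $2  regs=(0,7,1,8)
  step pc=10: or   $2, $3, $3  regs=(0,7,8,8)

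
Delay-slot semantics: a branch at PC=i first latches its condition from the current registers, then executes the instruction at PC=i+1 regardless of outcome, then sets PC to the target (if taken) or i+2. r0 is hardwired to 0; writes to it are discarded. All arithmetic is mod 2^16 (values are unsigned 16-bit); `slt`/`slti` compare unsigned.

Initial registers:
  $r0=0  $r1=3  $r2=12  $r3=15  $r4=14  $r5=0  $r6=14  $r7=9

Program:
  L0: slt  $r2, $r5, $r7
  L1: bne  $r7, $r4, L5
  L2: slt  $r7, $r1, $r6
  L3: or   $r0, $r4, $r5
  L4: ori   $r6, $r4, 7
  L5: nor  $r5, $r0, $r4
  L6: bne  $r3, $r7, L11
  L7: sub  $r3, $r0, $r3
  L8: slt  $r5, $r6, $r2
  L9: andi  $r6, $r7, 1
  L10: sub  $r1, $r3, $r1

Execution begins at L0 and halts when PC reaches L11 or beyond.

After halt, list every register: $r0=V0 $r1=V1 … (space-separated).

[0] slt  $r2, $r5, $r7  →  {$r0:0, $r1:3, $r2:1, $r3:15, $r4:14, $r5:0, $r6:14, $r7:9}
[1] bne  $r7, $r4, L5  →  {$r0:0, $r1:3, $r2:1, $r3:15, $r4:14, $r5:0, $r6:14, $r7:9}  ⟨branch taken⟩
[2] slt  $r7, $r1, $r6  →  {$r0:0, $r1:3, $r2:1, $r3:15, $r4:14, $r5:0, $r6:14, $r7:1}
[5] nor  $r5, $r0, $r4  →  {$r0:0, $r1:3, $r2:1, $r3:15, $r4:14, $r5:65521, $r6:14, $r7:1}
[6] bne  $r3, $r7, L11  →  {$r0:0, $r1:3, $r2:1, $r3:15, $r4:14, $r5:65521, $r6:14, $r7:1}  ⟨branch taken⟩
[7] sub  $r3, $r0, $r3  →  {$r0:0, $r1:3, $r2:1, $r3:65521, $r4:14, $r5:65521, $r6:14, $r7:1}

$r0=0 $r1=3 $r2=1 $r3=65521 $r4=14 $r5=65521 $r6=14 $r7=1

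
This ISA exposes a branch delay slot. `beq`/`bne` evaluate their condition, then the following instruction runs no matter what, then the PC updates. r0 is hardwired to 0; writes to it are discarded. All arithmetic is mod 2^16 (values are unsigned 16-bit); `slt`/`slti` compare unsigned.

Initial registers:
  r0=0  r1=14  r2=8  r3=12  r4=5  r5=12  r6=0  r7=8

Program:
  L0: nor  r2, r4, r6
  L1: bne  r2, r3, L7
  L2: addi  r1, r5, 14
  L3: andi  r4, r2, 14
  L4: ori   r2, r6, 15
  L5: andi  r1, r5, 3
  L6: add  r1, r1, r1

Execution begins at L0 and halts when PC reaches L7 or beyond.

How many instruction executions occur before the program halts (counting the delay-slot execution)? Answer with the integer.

3

[0] nor  r2, r4, r6  →  {r0:0, r1:14, r2:65530, r3:12, r4:5, r5:12, r6:0, r7:8}
[1] bne  r2, r3, L7  →  {r0:0, r1:14, r2:65530, r3:12, r4:5, r5:12, r6:0, r7:8}  ⟨branch taken⟩
[2] addi  r1, r5, 14  →  {r0:0, r1:26, r2:65530, r3:12, r4:5, r5:12, r6:0, r7:8}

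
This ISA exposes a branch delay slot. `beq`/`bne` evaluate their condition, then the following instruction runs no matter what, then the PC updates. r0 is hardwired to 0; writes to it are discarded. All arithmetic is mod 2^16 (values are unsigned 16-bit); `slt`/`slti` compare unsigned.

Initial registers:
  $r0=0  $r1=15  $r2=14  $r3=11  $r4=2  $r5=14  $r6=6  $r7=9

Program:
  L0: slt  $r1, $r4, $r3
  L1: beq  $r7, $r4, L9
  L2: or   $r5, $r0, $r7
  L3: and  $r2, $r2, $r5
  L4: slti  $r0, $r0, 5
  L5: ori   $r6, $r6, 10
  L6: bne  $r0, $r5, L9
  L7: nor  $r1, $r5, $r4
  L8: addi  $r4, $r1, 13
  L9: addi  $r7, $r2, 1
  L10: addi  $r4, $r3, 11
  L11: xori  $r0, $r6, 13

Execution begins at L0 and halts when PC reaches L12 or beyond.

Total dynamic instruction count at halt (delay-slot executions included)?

11

  step pc=0: slt  $r1, $r4, $r3  regs=(0,1,14,11,2,14,6,9)
  step pc=1: beq  $r7, $r4, L9  cond=F  regs=(0,1,14,11,2,14,6,9)
  step pc=2: or   $r5, $r0, $r7  regs=(0,1,14,11,2,9,6,9)
  step pc=3: and  $r2, $r2, $r5  regs=(0,1,8,11,2,9,6,9)
  step pc=4: slti  $r0, $r0, 5  regs=(0,1,8,11,2,9,6,9)
  step pc=5: ori   $r6, $r6, 10  regs=(0,1,8,11,2,9,14,9)
  step pc=6: bne  $r0, $r5, L9  cond=T  regs=(0,1,8,11,2,9,14,9)
  step pc=7: nor  $r1, $r5, $r4  regs=(0,65524,8,11,2,9,14,9)
  step pc=9: addi  $r7, $r2, 1  regs=(0,65524,8,11,2,9,14,9)
  step pc=10: addi  $r4, $r3, 11  regs=(0,65524,8,11,22,9,14,9)
  step pc=11: xori  $r0, $r6, 13  regs=(0,65524,8,11,22,9,14,9)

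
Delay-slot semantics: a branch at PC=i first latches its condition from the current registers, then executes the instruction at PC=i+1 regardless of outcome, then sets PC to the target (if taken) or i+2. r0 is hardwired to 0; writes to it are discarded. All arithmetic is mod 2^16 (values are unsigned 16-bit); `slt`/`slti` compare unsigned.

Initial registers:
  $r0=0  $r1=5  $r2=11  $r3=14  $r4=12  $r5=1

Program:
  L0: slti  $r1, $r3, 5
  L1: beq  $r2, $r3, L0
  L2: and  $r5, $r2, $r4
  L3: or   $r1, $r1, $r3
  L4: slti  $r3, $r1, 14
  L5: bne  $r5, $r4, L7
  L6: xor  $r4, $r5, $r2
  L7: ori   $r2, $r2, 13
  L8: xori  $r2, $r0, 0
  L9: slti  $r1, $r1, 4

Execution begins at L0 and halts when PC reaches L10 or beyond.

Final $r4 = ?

#0 slti  $r1, $r3, 5 ; 0/0/11/14/12/1
#1 beq  $r2, $r3, L0 ; 0/0/11/14/12/1 ; →fallthru
#2 and  $r5, $r2, $r4 ; 0/0/11/14/12/8
#3 or   $r1, $r1, $r3 ; 0/14/11/14/12/8
#4 slti  $r3, $r1, 14 ; 0/14/11/0/12/8
#5 bne  $r5, $r4, L7 ; 0/14/11/0/12/8 ; →target
#6 xor  $r4, $r5, $r2 ; 0/14/11/0/3/8
#7 ori   $r2, $r2, 13 ; 0/14/15/0/3/8
#8 xori  $r2, $r0, 0 ; 0/14/0/0/3/8
#9 slti  $r1, $r1, 4 ; 0/0/0/0/3/8

3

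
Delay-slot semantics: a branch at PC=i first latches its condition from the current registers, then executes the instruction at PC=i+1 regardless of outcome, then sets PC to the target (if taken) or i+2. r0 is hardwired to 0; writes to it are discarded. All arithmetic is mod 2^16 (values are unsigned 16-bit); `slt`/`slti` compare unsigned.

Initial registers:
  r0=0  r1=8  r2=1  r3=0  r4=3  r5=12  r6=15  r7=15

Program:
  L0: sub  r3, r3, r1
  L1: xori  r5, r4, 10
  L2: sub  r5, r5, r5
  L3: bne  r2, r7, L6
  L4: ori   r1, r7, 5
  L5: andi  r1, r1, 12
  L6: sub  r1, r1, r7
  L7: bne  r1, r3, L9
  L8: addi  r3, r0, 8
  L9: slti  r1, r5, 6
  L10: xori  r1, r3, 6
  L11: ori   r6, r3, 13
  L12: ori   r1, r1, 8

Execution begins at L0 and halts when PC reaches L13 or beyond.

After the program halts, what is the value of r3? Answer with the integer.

  step pc=0: sub  r3, r3, r1  regs=(0,8,1,65528,3,12,15,15)
  step pc=1: xori  r5, r4, 10  regs=(0,8,1,65528,3,9,15,15)
  step pc=2: sub  r5, r5, r5  regs=(0,8,1,65528,3,0,15,15)
  step pc=3: bne  r2, r7, L6  cond=T  regs=(0,8,1,65528,3,0,15,15)
  step pc=4: ori   r1, r7, 5  regs=(0,15,1,65528,3,0,15,15)
  step pc=6: sub  r1, r1, r7  regs=(0,0,1,65528,3,0,15,15)
  step pc=7: bne  r1, r3, L9  cond=T  regs=(0,0,1,65528,3,0,15,15)
  step pc=8: addi  r3, r0, 8  regs=(0,0,1,8,3,0,15,15)
  step pc=9: slti  r1, r5, 6  regs=(0,1,1,8,3,0,15,15)
  step pc=10: xori  r1, r3, 6  regs=(0,14,1,8,3,0,15,15)
  step pc=11: ori   r6, r3, 13  regs=(0,14,1,8,3,0,13,15)
  step pc=12: ori   r1, r1, 8  regs=(0,14,1,8,3,0,13,15)

8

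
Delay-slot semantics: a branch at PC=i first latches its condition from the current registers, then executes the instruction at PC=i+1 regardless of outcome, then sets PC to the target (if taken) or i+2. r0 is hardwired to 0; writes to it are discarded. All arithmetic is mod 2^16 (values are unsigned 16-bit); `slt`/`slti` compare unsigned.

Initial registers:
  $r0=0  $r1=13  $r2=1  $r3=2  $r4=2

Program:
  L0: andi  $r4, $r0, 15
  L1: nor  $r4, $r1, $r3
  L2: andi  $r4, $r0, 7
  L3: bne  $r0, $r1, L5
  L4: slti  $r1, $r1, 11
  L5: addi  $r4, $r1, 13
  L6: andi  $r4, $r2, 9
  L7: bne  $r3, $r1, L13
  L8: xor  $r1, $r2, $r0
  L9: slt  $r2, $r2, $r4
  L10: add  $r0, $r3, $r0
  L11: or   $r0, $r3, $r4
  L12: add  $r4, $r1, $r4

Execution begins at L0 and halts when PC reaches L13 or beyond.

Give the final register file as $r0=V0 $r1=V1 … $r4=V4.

#0 andi  $r4, $r0, 15 ; 0/13/1/2/0
#1 nor  $r4, $r1, $r3 ; 0/13/1/2/65520
#2 andi  $r4, $r0, 7 ; 0/13/1/2/0
#3 bne  $r0, $r1, L5 ; 0/13/1/2/0 ; →target
#4 slti  $r1, $r1, 11 ; 0/0/1/2/0
#5 addi  $r4, $r1, 13 ; 0/0/1/2/13
#6 andi  $r4, $r2, 9 ; 0/0/1/2/1
#7 bne  $r3, $r1, L13 ; 0/0/1/2/1 ; →target
#8 xor  $r1, $r2, $r0 ; 0/1/1/2/1

$r0=0 $r1=1 $r2=1 $r3=2 $r4=1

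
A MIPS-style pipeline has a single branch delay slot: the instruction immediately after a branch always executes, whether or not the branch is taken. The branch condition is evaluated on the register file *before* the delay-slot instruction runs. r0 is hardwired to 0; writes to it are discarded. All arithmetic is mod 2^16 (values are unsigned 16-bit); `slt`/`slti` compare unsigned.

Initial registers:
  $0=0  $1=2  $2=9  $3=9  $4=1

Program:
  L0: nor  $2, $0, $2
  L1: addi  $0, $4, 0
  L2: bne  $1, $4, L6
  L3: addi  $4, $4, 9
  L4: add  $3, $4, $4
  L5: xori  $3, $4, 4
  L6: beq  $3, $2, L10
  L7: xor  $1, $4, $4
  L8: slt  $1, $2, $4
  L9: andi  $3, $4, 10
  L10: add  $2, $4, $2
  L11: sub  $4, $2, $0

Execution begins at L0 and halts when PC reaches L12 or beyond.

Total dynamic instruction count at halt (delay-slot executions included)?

PC=0  nor  $2, $0, $2        | $0=0 $1=2 $2=65526 $3=9 $4=1
PC=1  addi  $0, $4, 0        | $0=0 $1=2 $2=65526 $3=9 $4=1
PC=2  bne  $1, $4, L6        | $0=0 $1=2 $2=65526 $3=9 $4=1  [TAKEN]
PC=3  addi  $4, $4, 9        | $0=0 $1=2 $2=65526 $3=9 $4=10
PC=6  beq  $3, $2, L10       | $0=0 $1=2 $2=65526 $3=9 $4=10  [not taken]
PC=7  xor  $1, $4, $4        | $0=0 $1=0 $2=65526 $3=9 $4=10
PC=8  slt  $1, $2, $4        | $0=0 $1=0 $2=65526 $3=9 $4=10
PC=9  andi  $3, $4, 10       | $0=0 $1=0 $2=65526 $3=10 $4=10
PC=10 add  $2, $4, $2        | $0=0 $1=0 $2=0 $3=10 $4=10
PC=11 sub  $4, $2, $0        | $0=0 $1=0 $2=0 $3=10 $4=0

10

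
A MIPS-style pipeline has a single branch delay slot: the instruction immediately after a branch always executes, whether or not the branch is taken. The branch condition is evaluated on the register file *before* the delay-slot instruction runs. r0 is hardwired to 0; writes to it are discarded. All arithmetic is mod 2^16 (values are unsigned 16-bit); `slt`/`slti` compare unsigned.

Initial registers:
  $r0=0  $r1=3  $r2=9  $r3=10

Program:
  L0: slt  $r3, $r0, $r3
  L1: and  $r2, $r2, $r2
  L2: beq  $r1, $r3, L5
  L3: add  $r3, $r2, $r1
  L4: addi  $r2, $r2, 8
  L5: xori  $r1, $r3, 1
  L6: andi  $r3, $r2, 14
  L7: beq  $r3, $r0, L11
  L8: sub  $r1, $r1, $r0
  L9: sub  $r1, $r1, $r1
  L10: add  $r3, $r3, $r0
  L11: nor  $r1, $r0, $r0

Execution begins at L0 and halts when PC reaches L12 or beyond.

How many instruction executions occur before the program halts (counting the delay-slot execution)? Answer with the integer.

10

#0 slt  $r3, $r0, $r3 ; 0/3/9/1
#1 and  $r2, $r2, $r2 ; 0/3/9/1
#2 beq  $r1, $r3, L5 ; 0/3/9/1 ; →fallthru
#3 add  $r3, $r2, $r1 ; 0/3/9/12
#4 addi  $r2, $r2, 8 ; 0/3/17/12
#5 xori  $r1, $r3, 1 ; 0/13/17/12
#6 andi  $r3, $r2, 14 ; 0/13/17/0
#7 beq  $r3, $r0, L11 ; 0/13/17/0 ; →target
#8 sub  $r1, $r1, $r0 ; 0/13/17/0
#11 nor  $r1, $r0, $r0 ; 0/65535/17/0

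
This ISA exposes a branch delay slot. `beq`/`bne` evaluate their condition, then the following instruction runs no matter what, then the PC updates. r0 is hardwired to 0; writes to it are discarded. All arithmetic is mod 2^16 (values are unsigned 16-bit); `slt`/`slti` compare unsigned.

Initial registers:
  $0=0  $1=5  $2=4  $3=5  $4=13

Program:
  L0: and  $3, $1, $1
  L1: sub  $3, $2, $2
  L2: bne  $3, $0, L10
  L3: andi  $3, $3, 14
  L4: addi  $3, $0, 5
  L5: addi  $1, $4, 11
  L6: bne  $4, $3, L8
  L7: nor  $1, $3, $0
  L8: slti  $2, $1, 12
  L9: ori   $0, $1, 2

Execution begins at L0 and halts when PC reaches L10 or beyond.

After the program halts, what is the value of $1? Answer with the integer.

PC=0  and  $3, $1, $1        | $0=0 $1=5 $2=4 $3=5 $4=13
PC=1  sub  $3, $2, $2        | $0=0 $1=5 $2=4 $3=0 $4=13
PC=2  bne  $3, $0, L10       | $0=0 $1=5 $2=4 $3=0 $4=13  [not taken]
PC=3  andi  $3, $3, 14       | $0=0 $1=5 $2=4 $3=0 $4=13
PC=4  addi  $3, $0, 5        | $0=0 $1=5 $2=4 $3=5 $4=13
PC=5  addi  $1, $4, 11       | $0=0 $1=24 $2=4 $3=5 $4=13
PC=6  bne  $4, $3, L8        | $0=0 $1=24 $2=4 $3=5 $4=13  [TAKEN]
PC=7  nor  $1, $3, $0        | $0=0 $1=65530 $2=4 $3=5 $4=13
PC=8  slti  $2, $1, 12       | $0=0 $1=65530 $2=0 $3=5 $4=13
PC=9  ori   $0, $1, 2        | $0=0 $1=65530 $2=0 $3=5 $4=13

65530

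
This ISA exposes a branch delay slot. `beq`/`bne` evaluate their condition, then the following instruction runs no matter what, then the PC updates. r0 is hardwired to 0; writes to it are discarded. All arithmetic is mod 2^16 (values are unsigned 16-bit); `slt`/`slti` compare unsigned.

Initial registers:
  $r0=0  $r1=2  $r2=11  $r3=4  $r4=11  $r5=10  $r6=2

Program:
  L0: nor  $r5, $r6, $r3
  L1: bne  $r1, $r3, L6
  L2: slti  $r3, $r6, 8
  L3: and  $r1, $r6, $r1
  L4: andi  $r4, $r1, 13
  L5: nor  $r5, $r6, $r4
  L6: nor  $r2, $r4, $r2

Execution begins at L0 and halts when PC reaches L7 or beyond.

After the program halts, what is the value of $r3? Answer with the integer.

1

PC=0  nor  $r5, $r6, $r3     | $r0=0 $r1=2 $r2=11 $r3=4 $r4=11 $r5=65529 $r6=2
PC=1  bne  $r1, $r3, L6      | $r0=0 $r1=2 $r2=11 $r3=4 $r4=11 $r5=65529 $r6=2  [TAKEN]
PC=2  slti  $r3, $r6, 8      | $r0=0 $r1=2 $r2=11 $r3=1 $r4=11 $r5=65529 $r6=2
PC=6  nor  $r2, $r4, $r2     | $r0=0 $r1=2 $r2=65524 $r3=1 $r4=11 $r5=65529 $r6=2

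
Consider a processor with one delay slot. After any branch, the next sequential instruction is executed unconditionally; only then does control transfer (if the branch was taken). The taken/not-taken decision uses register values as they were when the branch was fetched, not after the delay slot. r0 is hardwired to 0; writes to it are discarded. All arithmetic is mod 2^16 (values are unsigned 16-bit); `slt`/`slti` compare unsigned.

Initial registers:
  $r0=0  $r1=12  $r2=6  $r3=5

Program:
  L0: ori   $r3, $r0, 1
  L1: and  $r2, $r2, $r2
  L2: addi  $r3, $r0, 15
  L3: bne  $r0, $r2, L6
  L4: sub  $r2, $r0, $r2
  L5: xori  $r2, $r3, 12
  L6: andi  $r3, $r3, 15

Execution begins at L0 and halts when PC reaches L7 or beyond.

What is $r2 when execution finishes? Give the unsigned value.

65530

PC=0  ori   $r3, $r0, 1      | $r0=0 $r1=12 $r2=6 $r3=1
PC=1  and  $r2, $r2, $r2     | $r0=0 $r1=12 $r2=6 $r3=1
PC=2  addi  $r3, $r0, 15     | $r0=0 $r1=12 $r2=6 $r3=15
PC=3  bne  $r0, $r2, L6      | $r0=0 $r1=12 $r2=6 $r3=15  [TAKEN]
PC=4  sub  $r2, $r0, $r2     | $r0=0 $r1=12 $r2=65530 $r3=15
PC=6  andi  $r3, $r3, 15     | $r0=0 $r1=12 $r2=65530 $r3=15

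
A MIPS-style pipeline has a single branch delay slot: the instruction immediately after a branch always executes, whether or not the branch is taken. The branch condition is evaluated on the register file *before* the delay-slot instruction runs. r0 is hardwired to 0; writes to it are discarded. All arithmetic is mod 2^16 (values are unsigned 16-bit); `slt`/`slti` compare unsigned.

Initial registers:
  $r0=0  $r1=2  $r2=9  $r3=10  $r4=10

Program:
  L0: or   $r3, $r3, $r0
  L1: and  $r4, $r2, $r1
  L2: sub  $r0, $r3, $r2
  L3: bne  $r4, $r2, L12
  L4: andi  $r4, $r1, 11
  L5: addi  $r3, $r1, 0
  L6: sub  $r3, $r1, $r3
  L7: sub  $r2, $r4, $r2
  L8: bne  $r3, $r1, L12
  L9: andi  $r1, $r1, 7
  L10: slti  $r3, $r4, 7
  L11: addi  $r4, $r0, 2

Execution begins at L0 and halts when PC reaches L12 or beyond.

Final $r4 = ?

#0 or   $r3, $r3, $r0 ; 0/2/9/10/10
#1 and  $r4, $r2, $r1 ; 0/2/9/10/0
#2 sub  $r0, $r3, $r2 ; 0/2/9/10/0
#3 bne  $r4, $r2, L12 ; 0/2/9/10/0 ; →target
#4 andi  $r4, $r1, 11 ; 0/2/9/10/2

2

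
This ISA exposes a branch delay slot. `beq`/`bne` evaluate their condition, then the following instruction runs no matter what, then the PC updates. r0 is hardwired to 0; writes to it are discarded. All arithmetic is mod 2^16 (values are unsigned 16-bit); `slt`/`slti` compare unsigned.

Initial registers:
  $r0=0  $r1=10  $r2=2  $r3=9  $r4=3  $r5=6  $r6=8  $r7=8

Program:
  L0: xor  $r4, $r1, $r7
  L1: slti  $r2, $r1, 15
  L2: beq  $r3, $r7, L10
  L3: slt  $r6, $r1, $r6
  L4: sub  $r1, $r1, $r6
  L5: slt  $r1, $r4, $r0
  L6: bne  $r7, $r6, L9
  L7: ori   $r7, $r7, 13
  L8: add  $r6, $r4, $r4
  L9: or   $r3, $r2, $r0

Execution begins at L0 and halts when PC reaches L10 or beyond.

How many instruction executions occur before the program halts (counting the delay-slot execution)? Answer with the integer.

9

PC=0  xor  $r4, $r1, $r7     | $r0=0 $r1=10 $r2=2 $r3=9 $r4=2 $r5=6 $r6=8 $r7=8
PC=1  slti  $r2, $r1, 15     | $r0=0 $r1=10 $r2=1 $r3=9 $r4=2 $r5=6 $r6=8 $r7=8
PC=2  beq  $r3, $r7, L10     | $r0=0 $r1=10 $r2=1 $r3=9 $r4=2 $r5=6 $r6=8 $r7=8  [not taken]
PC=3  slt  $r6, $r1, $r6     | $r0=0 $r1=10 $r2=1 $r3=9 $r4=2 $r5=6 $r6=0 $r7=8
PC=4  sub  $r1, $r1, $r6     | $r0=0 $r1=10 $r2=1 $r3=9 $r4=2 $r5=6 $r6=0 $r7=8
PC=5  slt  $r1, $r4, $r0     | $r0=0 $r1=0 $r2=1 $r3=9 $r4=2 $r5=6 $r6=0 $r7=8
PC=6  bne  $r7, $r6, L9      | $r0=0 $r1=0 $r2=1 $r3=9 $r4=2 $r5=6 $r6=0 $r7=8  [TAKEN]
PC=7  ori   $r7, $r7, 13     | $r0=0 $r1=0 $r2=1 $r3=9 $r4=2 $r5=6 $r6=0 $r7=13
PC=9  or   $r3, $r2, $r0     | $r0=0 $r1=0 $r2=1 $r3=1 $r4=2 $r5=6 $r6=0 $r7=13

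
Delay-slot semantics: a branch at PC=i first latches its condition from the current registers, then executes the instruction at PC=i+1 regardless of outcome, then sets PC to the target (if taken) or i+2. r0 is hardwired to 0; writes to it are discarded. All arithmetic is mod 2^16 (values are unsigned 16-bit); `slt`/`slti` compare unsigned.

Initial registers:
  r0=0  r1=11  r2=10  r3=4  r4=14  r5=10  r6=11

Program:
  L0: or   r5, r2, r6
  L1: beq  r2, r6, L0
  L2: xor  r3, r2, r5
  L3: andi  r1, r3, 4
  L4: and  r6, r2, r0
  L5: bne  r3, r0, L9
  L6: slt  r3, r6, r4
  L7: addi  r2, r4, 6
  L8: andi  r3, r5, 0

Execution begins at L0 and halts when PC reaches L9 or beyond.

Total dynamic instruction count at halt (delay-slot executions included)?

  step pc=0: or   r5, r2, r6  regs=(0,11,10,4,14,11,11)
  step pc=1: beq  r2, r6, L0  cond=F  regs=(0,11,10,4,14,11,11)
  step pc=2: xor  r3, r2, r5  regs=(0,11,10,1,14,11,11)
  step pc=3: andi  r1, r3, 4  regs=(0,0,10,1,14,11,11)
  step pc=4: and  r6, r2, r0  regs=(0,0,10,1,14,11,0)
  step pc=5: bne  r3, r0, L9  cond=T  regs=(0,0,10,1,14,11,0)
  step pc=6: slt  r3, r6, r4  regs=(0,0,10,1,14,11,0)

7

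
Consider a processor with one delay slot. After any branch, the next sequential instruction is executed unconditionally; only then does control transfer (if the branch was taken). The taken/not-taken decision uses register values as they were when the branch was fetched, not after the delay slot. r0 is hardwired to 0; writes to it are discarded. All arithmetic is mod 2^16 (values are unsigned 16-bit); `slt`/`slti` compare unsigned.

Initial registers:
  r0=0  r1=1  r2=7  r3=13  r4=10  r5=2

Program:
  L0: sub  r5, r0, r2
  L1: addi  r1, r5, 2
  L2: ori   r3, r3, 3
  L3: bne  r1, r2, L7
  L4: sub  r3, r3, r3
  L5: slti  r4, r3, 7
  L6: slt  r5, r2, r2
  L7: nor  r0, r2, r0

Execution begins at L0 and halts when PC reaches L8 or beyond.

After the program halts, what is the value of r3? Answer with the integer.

0

[0] sub  r5, r0, r2  →  {r0:0, r1:1, r2:7, r3:13, r4:10, r5:65529}
[1] addi  r1, r5, 2  →  {r0:0, r1:65531, r2:7, r3:13, r4:10, r5:65529}
[2] ori   r3, r3, 3  →  {r0:0, r1:65531, r2:7, r3:15, r4:10, r5:65529}
[3] bne  r1, r2, L7  →  {r0:0, r1:65531, r2:7, r3:15, r4:10, r5:65529}  ⟨branch taken⟩
[4] sub  r3, r3, r3  →  {r0:0, r1:65531, r2:7, r3:0, r4:10, r5:65529}
[7] nor  r0, r2, r0  →  {r0:0, r1:65531, r2:7, r3:0, r4:10, r5:65529}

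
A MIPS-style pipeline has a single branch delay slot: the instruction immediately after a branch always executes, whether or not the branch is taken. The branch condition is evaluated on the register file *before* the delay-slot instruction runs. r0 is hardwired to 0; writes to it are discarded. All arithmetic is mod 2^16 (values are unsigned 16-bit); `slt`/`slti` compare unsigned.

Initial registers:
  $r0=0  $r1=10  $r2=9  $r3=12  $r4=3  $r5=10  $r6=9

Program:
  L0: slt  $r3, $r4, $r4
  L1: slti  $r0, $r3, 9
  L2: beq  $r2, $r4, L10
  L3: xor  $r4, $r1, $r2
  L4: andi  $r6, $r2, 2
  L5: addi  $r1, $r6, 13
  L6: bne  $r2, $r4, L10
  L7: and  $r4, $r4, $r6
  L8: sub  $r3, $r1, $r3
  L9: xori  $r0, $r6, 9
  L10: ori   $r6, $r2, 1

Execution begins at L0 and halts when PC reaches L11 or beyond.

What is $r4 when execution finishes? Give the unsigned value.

0

  step pc=0: slt  $r3, $r4, $r4  regs=(0,10,9,0,3,10,9)
  step pc=1: slti  $r0, $r3, 9  regs=(0,10,9,0,3,10,9)
  step pc=2: beq  $r2, $r4, L10  cond=F  regs=(0,10,9,0,3,10,9)
  step pc=3: xor  $r4, $r1, $r2  regs=(0,10,9,0,3,10,9)
  step pc=4: andi  $r6, $r2, 2  regs=(0,10,9,0,3,10,0)
  step pc=5: addi  $r1, $r6, 13  regs=(0,13,9,0,3,10,0)
  step pc=6: bne  $r2, $r4, L10  cond=T  regs=(0,13,9,0,3,10,0)
  step pc=7: and  $r4, $r4, $r6  regs=(0,13,9,0,0,10,0)
  step pc=10: ori   $r6, $r2, 1  regs=(0,13,9,0,0,10,9)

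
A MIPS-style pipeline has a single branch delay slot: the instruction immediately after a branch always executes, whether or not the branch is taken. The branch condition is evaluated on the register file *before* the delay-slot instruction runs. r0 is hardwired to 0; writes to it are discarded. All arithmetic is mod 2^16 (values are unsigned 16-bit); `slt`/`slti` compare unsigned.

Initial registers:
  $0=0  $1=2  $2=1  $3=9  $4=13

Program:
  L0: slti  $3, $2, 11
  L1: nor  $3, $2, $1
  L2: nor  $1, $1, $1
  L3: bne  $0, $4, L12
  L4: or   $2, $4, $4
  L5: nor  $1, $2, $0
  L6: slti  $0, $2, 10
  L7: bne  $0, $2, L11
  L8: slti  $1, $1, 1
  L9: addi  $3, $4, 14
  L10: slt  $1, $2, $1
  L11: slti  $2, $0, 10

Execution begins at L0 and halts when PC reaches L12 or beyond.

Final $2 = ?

13

#0 slti  $3, $2, 11 ; 0/2/1/1/13
#1 nor  $3, $2, $1 ; 0/2/1/65532/13
#2 nor  $1, $1, $1 ; 0/65533/1/65532/13
#3 bne  $0, $4, L12 ; 0/65533/1/65532/13 ; →target
#4 or   $2, $4, $4 ; 0/65533/13/65532/13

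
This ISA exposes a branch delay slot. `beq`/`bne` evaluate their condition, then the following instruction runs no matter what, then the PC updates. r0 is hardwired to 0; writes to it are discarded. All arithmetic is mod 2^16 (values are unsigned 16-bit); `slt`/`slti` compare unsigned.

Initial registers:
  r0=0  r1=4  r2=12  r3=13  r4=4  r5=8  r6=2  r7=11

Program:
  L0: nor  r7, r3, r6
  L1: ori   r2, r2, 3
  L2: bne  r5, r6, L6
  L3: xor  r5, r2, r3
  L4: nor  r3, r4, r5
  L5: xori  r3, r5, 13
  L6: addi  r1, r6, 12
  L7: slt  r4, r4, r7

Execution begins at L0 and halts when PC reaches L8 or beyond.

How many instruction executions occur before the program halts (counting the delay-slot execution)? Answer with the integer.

[0] nor  r7, r3, r6  →  {r0:0, r1:4, r2:12, r3:13, r4:4, r5:8, r6:2, r7:65520}
[1] ori   r2, r2, 3  →  {r0:0, r1:4, r2:15, r3:13, r4:4, r5:8, r6:2, r7:65520}
[2] bne  r5, r6, L6  →  {r0:0, r1:4, r2:15, r3:13, r4:4, r5:8, r6:2, r7:65520}  ⟨branch taken⟩
[3] xor  r5, r2, r3  →  {r0:0, r1:4, r2:15, r3:13, r4:4, r5:2, r6:2, r7:65520}
[6] addi  r1, r6, 12  →  {r0:0, r1:14, r2:15, r3:13, r4:4, r5:2, r6:2, r7:65520}
[7] slt  r4, r4, r7  →  {r0:0, r1:14, r2:15, r3:13, r4:1, r5:2, r6:2, r7:65520}

6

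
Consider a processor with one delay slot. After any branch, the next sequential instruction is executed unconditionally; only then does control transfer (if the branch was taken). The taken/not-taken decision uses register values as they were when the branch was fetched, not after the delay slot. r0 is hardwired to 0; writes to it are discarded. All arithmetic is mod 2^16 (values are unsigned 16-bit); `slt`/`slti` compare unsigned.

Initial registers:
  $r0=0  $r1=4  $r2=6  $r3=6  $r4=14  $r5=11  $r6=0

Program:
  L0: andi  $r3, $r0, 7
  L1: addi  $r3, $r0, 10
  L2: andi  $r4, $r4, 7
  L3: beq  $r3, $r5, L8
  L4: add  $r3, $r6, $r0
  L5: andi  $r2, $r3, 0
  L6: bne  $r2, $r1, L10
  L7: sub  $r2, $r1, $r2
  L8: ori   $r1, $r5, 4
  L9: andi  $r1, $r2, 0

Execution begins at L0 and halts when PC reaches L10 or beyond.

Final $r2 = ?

PC=0  andi  $r3, $r0, 7      | $r0=0 $r1=4 $r2=6 $r3=0 $r4=14 $r5=11 $r6=0
PC=1  addi  $r3, $r0, 10     | $r0=0 $r1=4 $r2=6 $r3=10 $r4=14 $r5=11 $r6=0
PC=2  andi  $r4, $r4, 7      | $r0=0 $r1=4 $r2=6 $r3=10 $r4=6 $r5=11 $r6=0
PC=3  beq  $r3, $r5, L8      | $r0=0 $r1=4 $r2=6 $r3=10 $r4=6 $r5=11 $r6=0  [not taken]
PC=4  add  $r3, $r6, $r0     | $r0=0 $r1=4 $r2=6 $r3=0 $r4=6 $r5=11 $r6=0
PC=5  andi  $r2, $r3, 0      | $r0=0 $r1=4 $r2=0 $r3=0 $r4=6 $r5=11 $r6=0
PC=6  bne  $r2, $r1, L10     | $r0=0 $r1=4 $r2=0 $r3=0 $r4=6 $r5=11 $r6=0  [TAKEN]
PC=7  sub  $r2, $r1, $r2     | $r0=0 $r1=4 $r2=4 $r3=0 $r4=6 $r5=11 $r6=0

4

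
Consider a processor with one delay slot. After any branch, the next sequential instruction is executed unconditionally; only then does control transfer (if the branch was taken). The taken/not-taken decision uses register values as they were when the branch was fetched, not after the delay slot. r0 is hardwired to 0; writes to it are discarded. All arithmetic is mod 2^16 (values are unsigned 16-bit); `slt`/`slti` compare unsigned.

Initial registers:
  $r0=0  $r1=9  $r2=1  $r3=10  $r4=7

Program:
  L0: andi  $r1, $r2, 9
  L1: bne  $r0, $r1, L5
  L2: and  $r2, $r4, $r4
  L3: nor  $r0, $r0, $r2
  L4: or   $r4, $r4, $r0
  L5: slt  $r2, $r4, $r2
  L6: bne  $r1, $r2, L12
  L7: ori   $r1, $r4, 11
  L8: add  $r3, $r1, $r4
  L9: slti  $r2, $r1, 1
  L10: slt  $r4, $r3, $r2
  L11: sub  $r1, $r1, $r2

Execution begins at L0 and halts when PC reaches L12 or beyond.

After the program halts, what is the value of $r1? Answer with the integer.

#0 andi  $r1, $r2, 9 ; 0/1/1/10/7
#1 bne  $r0, $r1, L5 ; 0/1/1/10/7 ; →target
#2 and  $r2, $r4, $r4 ; 0/1/7/10/7
#5 slt  $r2, $r4, $r2 ; 0/1/0/10/7
#6 bne  $r1, $r2, L12 ; 0/1/0/10/7 ; →target
#7 ori   $r1, $r4, 11 ; 0/15/0/10/7

15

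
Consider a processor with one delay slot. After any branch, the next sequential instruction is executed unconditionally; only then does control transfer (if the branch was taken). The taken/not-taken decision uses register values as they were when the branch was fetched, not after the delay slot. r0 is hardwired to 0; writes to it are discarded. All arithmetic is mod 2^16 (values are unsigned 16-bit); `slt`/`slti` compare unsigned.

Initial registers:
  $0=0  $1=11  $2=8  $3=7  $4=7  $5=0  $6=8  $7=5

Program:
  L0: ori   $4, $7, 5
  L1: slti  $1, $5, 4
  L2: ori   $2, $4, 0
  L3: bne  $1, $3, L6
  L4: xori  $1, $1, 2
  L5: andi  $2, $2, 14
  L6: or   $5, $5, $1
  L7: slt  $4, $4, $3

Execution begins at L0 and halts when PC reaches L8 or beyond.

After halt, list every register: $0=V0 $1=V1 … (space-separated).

$0=0 $1=3 $2=5 $3=7 $4=1 $5=3 $6=8 $7=5

  step pc=0: ori   $4, $7, 5  regs=(0,11,8,7,5,0,8,5)
  step pc=1: slti  $1, $5, 4  regs=(0,1,8,7,5,0,8,5)
  step pc=2: ori   $2, $4, 0  regs=(0,1,5,7,5,0,8,5)
  step pc=3: bne  $1, $3, L6  cond=T  regs=(0,1,5,7,5,0,8,5)
  step pc=4: xori  $1, $1, 2  regs=(0,3,5,7,5,0,8,5)
  step pc=6: or   $5, $5, $1  regs=(0,3,5,7,5,3,8,5)
  step pc=7: slt  $4, $4, $3  regs=(0,3,5,7,1,3,8,5)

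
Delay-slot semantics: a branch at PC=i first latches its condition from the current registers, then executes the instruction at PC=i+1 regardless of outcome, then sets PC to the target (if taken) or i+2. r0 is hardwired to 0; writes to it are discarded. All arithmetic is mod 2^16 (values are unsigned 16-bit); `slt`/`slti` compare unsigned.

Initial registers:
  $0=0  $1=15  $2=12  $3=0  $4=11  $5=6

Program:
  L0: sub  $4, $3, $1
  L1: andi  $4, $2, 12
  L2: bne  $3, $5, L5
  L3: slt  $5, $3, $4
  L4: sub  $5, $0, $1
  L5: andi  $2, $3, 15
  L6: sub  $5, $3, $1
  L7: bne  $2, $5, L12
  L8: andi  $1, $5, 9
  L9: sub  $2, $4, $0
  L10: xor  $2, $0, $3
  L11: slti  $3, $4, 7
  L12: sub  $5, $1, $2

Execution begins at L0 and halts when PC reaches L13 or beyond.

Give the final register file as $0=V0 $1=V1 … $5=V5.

$0=0 $1=1 $2=0 $3=0 $4=12 $5=1

  step pc=0: sub  $4, $3, $1  regs=(0,15,12,0,65521,6)
  step pc=1: andi  $4, $2, 12  regs=(0,15,12,0,12,6)
  step pc=2: bne  $3, $5, L5  cond=T  regs=(0,15,12,0,12,6)
  step pc=3: slt  $5, $3, $4  regs=(0,15,12,0,12,1)
  step pc=5: andi  $2, $3, 15  regs=(0,15,0,0,12,1)
  step pc=6: sub  $5, $3, $1  regs=(0,15,0,0,12,65521)
  step pc=7: bne  $2, $5, L12  cond=T  regs=(0,15,0,0,12,65521)
  step pc=8: andi  $1, $5, 9  regs=(0,1,0,0,12,65521)
  step pc=12: sub  $5, $1, $2  regs=(0,1,0,0,12,1)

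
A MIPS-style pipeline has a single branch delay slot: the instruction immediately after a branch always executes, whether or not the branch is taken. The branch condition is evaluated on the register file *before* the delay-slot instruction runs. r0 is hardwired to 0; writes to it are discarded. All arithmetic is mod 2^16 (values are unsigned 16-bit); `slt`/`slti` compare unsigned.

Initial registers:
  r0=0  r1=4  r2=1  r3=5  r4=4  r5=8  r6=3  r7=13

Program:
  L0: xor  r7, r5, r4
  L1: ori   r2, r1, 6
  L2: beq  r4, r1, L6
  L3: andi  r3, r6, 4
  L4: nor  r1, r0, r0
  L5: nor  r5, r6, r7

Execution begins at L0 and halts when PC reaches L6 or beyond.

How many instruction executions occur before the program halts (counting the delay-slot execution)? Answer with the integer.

4

#0 xor  r7, r5, r4 ; 0/4/1/5/4/8/3/12
#1 ori   r2, r1, 6 ; 0/4/6/5/4/8/3/12
#2 beq  r4, r1, L6 ; 0/4/6/5/4/8/3/12 ; →target
#3 andi  r3, r6, 4 ; 0/4/6/0/4/8/3/12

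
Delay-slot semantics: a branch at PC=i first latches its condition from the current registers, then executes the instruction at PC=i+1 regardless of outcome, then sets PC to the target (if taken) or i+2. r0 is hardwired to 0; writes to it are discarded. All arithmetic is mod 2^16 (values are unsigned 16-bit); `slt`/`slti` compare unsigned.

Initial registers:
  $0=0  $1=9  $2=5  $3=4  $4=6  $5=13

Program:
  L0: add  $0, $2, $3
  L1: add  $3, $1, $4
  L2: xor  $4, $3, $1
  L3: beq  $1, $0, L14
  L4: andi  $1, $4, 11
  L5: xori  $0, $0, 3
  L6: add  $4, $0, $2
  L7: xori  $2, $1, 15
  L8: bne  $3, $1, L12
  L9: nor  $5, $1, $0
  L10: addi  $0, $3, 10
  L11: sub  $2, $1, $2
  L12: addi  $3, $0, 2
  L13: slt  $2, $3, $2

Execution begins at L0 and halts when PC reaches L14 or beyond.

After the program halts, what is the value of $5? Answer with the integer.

65533

[0] add  $0, $2, $3  →  {$0:0, $1:9, $2:5, $3:4, $4:6, $5:13}
[1] add  $3, $1, $4  →  {$0:0, $1:9, $2:5, $3:15, $4:6, $5:13}
[2] xor  $4, $3, $1  →  {$0:0, $1:9, $2:5, $3:15, $4:6, $5:13}
[3] beq  $1, $0, L14  →  {$0:0, $1:9, $2:5, $3:15, $4:6, $5:13}  ⟨branch fallthrough⟩
[4] andi  $1, $4, 11  →  {$0:0, $1:2, $2:5, $3:15, $4:6, $5:13}
[5] xori  $0, $0, 3  →  {$0:0, $1:2, $2:5, $3:15, $4:6, $5:13}
[6] add  $4, $0, $2  →  {$0:0, $1:2, $2:5, $3:15, $4:5, $5:13}
[7] xori  $2, $1, 15  →  {$0:0, $1:2, $2:13, $3:15, $4:5, $5:13}
[8] bne  $3, $1, L12  →  {$0:0, $1:2, $2:13, $3:15, $4:5, $5:13}  ⟨branch taken⟩
[9] nor  $5, $1, $0  →  {$0:0, $1:2, $2:13, $3:15, $4:5, $5:65533}
[12] addi  $3, $0, 2  →  {$0:0, $1:2, $2:13, $3:2, $4:5, $5:65533}
[13] slt  $2, $3, $2  →  {$0:0, $1:2, $2:1, $3:2, $4:5, $5:65533}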